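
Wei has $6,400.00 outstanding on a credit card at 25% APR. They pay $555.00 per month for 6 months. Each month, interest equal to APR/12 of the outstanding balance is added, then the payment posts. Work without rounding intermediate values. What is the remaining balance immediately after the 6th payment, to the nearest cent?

Monthly rate r = 25%/12 = 2.08333% = 0.0208333.
Each month: B ← B·(1+r) − $555.00.
Month 1: interest $133.33; balance after payment $5,978.33.
Month 2: interest $124.55; balance after payment $5,547.88.
Month 3: interest $115.58; balance after payment $5,108.46.
Month 4: interest $106.43; balance after payment $4,659.89.
Month 5: interest $97.08; balance after payment $4,201.97.
Month 6: interest $87.54; balance after payment $3,734.51.

$3,734.51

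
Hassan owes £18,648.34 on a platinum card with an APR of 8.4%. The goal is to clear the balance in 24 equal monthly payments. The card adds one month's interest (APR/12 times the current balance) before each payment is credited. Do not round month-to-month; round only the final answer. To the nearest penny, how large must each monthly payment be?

£846.82

Monthly rate r = 8.4%/12 = 0.7% = 0.007.
Level-payment amortization: P = B₀·r / (1 − (1+r)^(−n)) = 18648.34·0.007 / (1 − 1.007^(−24)).
Denominator 1 − (1+r)^(−24) = 0.15415126.
P = 130.538 / 0.15415126 ≈ 846.82.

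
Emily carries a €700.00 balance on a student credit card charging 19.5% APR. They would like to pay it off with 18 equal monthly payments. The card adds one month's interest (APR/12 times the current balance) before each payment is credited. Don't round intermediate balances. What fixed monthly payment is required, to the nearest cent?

€45.17

Monthly rate r = 19.5%/12 = 1.625% = 0.01625.
Level-payment amortization: P = B₀·r / (1 − (1+r)^(−n)) = 700.00·0.01625 / (1 − 1.01625^(−18)).
Denominator 1 − (1+r)^(−18) = 0.251847821.
P = 11.375 / 0.251847821 ≈ 45.17.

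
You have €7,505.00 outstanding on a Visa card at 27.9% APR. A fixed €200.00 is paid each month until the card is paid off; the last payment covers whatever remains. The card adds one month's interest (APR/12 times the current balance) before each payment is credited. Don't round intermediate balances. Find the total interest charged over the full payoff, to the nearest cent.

Monthly rate r = 27.9%/12 = 2.325% = 0.02325.
Payoff takes n = ⌈−ln(1 − rB₀/P)/ln(1+r)⌉ = ⌈89.598⌉ = 90 payments; the last is €120.07.
Total paid = 89·€200.00 + €120.07 = €17,920.07.
Total interest = total paid − principal = €17,920.07 − €7,505.00 = €10,415.07.

€10,415.07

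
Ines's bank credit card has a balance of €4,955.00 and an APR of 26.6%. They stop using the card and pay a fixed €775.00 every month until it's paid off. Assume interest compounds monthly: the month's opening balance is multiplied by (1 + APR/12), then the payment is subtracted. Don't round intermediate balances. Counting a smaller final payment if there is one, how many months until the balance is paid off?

7 months

Monthly rate r = 26.6%/12 = 2.21667% = 0.0221667.
Recurrence: B ← B·(1+r) − €775.00.
Month 1: interest €109.84; balance after payment €4,289.84.
Month 2: interest €95.09; balance after payment €3,609.93.
Closed form: n = −ln(1 − rB₀/P)/ln(1+r) = −ln(0.85828)/ln(1.02217) ≈ 6.971, so the balance reaches zero during payment 7.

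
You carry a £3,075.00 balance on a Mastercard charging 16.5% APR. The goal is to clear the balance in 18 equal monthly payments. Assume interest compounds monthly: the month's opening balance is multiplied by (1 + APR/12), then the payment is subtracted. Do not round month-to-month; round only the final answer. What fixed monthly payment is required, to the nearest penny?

£194.01

Monthly rate r = 16.5%/12 = 1.375% = 0.01375.
Level-payment amortization: P = B₀·r / (1 − (1+r)^(−n)) = 3075.00·0.01375 / (1 − 1.01375^(−18)).
Denominator 1 − (1+r)^(−18) = 0.217932227.
P = 42.2812 / 0.217932227 ≈ 194.01.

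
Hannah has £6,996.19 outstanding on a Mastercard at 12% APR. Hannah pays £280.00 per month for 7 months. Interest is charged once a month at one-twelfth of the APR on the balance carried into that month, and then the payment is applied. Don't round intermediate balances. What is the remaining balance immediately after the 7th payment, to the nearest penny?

Monthly rate r = 12%/12 = 1% = 0.01.
Each month: B ← B·(1+r) − £280.00.
Month 1: interest £69.96; balance after payment £6,786.15.
Month 2: interest £67.86; balance after payment £6,574.01.
Month 3: interest £65.74; balance after payment £6,359.75.
Month 4: interest £63.60; balance after payment £6,143.35.
Month 5: interest £61.43; balance after payment £5,924.78.
Month 6: interest £59.25; balance after payment £5,704.03.
Month 7: interest £57.04; balance after payment £5,481.07.

£5,481.07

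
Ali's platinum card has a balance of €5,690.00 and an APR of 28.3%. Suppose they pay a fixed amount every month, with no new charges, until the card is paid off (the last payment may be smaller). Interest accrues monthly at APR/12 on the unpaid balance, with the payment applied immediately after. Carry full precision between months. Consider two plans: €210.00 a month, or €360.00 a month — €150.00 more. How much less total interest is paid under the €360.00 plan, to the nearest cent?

€1,976.29

Monthly rate r = 28.3%/12 = 2.35833% = 0.0235833.
At €210.00/mo: n = ⌈−ln(1 − rB₀/P)/ln(1+r)⌉ = 44 payments (last €149.66); total interest = total paid − €5,690.00 = €3,489.66.
At €360.00/mo: 21 payments (last €3.37); total interest €1,513.37.
Interest saved = €3,489.66 − €1,513.37 = €1,976.29.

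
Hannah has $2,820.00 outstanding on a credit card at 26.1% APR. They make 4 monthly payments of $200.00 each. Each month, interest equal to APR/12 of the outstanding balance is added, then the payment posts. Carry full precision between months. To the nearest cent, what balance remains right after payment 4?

Monthly rate r = 26.1%/12 = 2.175% = 0.02175.
Each month: B ← B·(1+r) − $200.00.
Month 1: interest $61.34; balance after payment $2,681.34.
Month 2: interest $58.32; balance after payment $2,539.65.
Month 3: interest $55.24; balance after payment $2,394.89.
Month 4: interest $52.09; balance after payment $2,246.98.

$2,246.98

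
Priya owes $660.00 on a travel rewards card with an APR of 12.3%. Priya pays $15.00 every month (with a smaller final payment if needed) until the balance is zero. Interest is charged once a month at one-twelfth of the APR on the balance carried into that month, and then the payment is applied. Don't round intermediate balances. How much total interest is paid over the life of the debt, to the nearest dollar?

Monthly rate r = 12.3%/12 = 1.025% = 0.01025.
Payoff takes n = ⌈−ln(1 − rB₀/P)/ln(1+r)⌉ = ⌈58.802⌉ = 59 payments; the last is $12.05.
Total paid = 58·$15.00 + $12.05 = $882.05.
Total interest = total paid − principal = $882.05 − $660.00 = $222.05.

$222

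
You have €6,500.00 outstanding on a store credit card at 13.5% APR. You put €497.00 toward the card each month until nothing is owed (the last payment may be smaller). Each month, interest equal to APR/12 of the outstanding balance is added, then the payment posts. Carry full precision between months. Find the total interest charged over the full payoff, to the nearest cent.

€570.92

Monthly rate r = 13.5%/12 = 1.125% = 0.01125.
Payoff takes n = ⌈−ln(1 − rB₀/P)/ln(1+r)⌉ = ⌈14.226⌉ = 15 payments; the last is €112.92.
Total paid = 14·€497.00 + €112.92 = €7,070.92.
Total interest = total paid − principal = €7,070.92 − €6,500.00 = €570.92.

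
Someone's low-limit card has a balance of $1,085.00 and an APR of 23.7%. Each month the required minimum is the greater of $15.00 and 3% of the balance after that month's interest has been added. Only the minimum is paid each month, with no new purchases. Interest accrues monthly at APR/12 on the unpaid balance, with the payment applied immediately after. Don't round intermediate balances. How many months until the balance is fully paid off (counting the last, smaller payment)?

Monthly rate r = 23.7%/12 = 1.975% = 0.01975.
While 3% of the post-interest balance exceeds $15.00, each month B ← (B·(1+r))·(1 − 0.03), i.e. B shrinks by the factor (1+r)·0.97 = 0.98916.
This holds for months 1–73. Entering month 74 the balance is $489.56; 3% of the post-interest balance is now below $15.00, so the flat $15.00 minimum applies from here.
From month 74 a fixed $15.00 at rate r clears $489.56 in 53 more payments. Total: 73 + 53 = 126 months.

126 months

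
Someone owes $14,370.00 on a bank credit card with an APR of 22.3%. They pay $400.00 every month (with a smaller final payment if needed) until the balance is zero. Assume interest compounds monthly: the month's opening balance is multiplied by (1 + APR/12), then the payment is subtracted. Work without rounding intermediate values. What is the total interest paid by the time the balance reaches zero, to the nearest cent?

$9,558.17

Monthly rate r = 22.3%/12 = 1.85833% = 0.0185833.
Payoff takes n = ⌈−ln(1 − rB₀/P)/ln(1+r)⌉ = ⌈59.819⌉ = 60 payments; the last is $328.17.
Total paid = 59·$400.00 + $328.17 = $23,928.17.
Total interest = total paid − principal = $23,928.17 − $14,370.00 = $9,558.17.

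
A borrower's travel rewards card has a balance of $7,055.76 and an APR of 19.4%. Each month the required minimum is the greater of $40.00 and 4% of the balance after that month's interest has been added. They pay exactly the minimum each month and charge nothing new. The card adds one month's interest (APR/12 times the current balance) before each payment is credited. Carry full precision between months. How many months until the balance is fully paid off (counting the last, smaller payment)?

112 months

Monthly rate r = 19.4%/12 = 1.61667% = 0.0161667.
While 4% of the post-interest balance exceeds $40.00, each month B ← (B·(1+r))·(1 − 0.04), i.e. B shrinks by the factor (1+r)·0.96 = 0.97552.
This holds for months 1–80. Entering month 81 the balance is $971.49; 4% of the post-interest balance is now below $40.00, so the flat $40.00 minimum applies from here.
From month 81 a fixed $40.00 at rate r clears $971.49 in 32 more payments. Total: 80 + 32 = 112 months.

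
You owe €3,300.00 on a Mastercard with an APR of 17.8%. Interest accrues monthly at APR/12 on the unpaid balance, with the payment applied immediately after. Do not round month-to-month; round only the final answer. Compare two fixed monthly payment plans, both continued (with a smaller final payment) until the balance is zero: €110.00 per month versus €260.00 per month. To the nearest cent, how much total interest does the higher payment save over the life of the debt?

Monthly rate r = 17.8%/12 = 1.48333% = 0.0148333.
At €110.00/mo: n = ⌈−ln(1 − rB₀/P)/ln(1+r)⌉ = 40 payments (last €108.60); total interest = total paid − €3,300.00 = €1,098.60.
At €260.00/mo: 15 payments (last €43.44); total interest €383.44.
Interest saved = €1,098.60 − €383.44 = €715.16.

€715.16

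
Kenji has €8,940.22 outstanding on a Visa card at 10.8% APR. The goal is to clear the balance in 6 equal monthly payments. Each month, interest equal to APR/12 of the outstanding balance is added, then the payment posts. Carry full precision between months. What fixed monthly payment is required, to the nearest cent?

Monthly rate r = 10.8%/12 = 0.9% = 0.009.
Level-payment amortization: P = B₀·r / (1 − (1+r)^(−n)) = 8940.22·0.009 / (1 − 1.009^(−6)).
Denominator 1 − (1+r)^(−6) = 0.052339012.
P = 80.462 / 0.052339012 ≈ 1537.32.

€1,537.32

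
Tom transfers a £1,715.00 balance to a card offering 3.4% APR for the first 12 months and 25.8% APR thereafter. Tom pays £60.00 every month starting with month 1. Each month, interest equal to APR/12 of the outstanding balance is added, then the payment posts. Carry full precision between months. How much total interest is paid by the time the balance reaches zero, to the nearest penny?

£324.86

Promo months 1–12 at r₀ = 3.4%/12 = 0.00283333; months 13+ at r₁ = 25.8%/12 = 0.0215.
After month 12: iterate B ← B·(1+r₀) − £60.00 for 12 months → £1,042.90.
Then at r₁ with £60.00/mo: n₂ = −ln(1 − r₁·B/P)/ln(1+r₁) ≈ 22.00 → 22 more payments.
Total paid = 33·£60.00 + £59.86 = £2,039.86; interest = £2,039.86 − £1,715.00 = £324.86.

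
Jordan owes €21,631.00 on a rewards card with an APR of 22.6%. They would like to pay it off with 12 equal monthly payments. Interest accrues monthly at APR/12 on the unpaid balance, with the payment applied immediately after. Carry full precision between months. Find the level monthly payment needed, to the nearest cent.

€2,030.79

Monthly rate r = 22.6%/12 = 1.88333% = 0.0188333.
Level-payment amortization: P = B₀·r / (1 − (1+r)^(−n)) = 21631.00·0.0188333 / (1 − 1.01883^(−12)).
Denominator 1 − (1+r)^(−12) = 0.200603477.
P = 407.384 / 0.200603477 ≈ 2030.79.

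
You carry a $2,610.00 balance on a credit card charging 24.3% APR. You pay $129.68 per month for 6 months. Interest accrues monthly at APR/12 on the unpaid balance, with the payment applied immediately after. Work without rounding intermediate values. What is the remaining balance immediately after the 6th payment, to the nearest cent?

$2,125.06

Monthly rate r = 24.3%/12 = 2.025% = 0.02025.
Each month: B ← B·(1+r) − $129.68.
Month 1: interest $52.85; balance after payment $2,533.17.
Month 2: interest $51.30; balance after payment $2,454.79.
Month 3: interest $49.71; balance after payment $2,374.82.
Month 4: interest $48.09; balance after payment $2,293.23.
Month 5: interest $46.44; balance after payment $2,209.99.
Month 6: interest $44.75; balance after payment $2,125.06.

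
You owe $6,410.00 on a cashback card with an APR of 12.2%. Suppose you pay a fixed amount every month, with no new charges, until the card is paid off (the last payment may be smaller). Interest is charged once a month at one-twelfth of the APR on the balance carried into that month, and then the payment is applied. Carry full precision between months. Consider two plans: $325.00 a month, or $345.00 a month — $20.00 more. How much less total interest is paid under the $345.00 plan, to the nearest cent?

$49.66

Monthly rate r = 12.2%/12 = 1.01667% = 0.0101667.
At $325.00/mo: n = ⌈−ln(1 − rB₀/P)/ln(1+r)⌉ = 23 payments (last $40.46); total interest = total paid − $6,410.00 = $780.46.
At $345.00/mo: 21 payments (last $240.80); total interest $730.80.
Interest saved = $780.46 − $730.80 = $49.66.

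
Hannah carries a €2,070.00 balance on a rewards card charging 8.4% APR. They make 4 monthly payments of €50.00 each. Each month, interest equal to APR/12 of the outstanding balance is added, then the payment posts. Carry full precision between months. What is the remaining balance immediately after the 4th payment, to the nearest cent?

€1,926.46

Monthly rate r = 8.4%/12 = 0.7% = 0.007.
Each month: B ← B·(1+r) − €50.00.
Month 1: interest €14.49; balance after payment €2,034.49.
Month 2: interest €14.24; balance after payment €1,998.73.
Month 3: interest €13.99; balance after payment €1,962.72.
Month 4: interest €13.74; balance after payment €1,926.46.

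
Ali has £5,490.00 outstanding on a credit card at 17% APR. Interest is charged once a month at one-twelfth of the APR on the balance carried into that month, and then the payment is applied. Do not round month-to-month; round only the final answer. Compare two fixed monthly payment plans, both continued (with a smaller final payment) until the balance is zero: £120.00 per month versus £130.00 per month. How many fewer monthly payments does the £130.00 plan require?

10 fewer payments

Monthly rate r = 17%/12 = 1.41667% = 0.0141667.
At £120.00/mo: n = ⌈−ln(1 − rB₀/P)/ln(1+r)⌉ = 75 payments (last £30.03); total interest = total paid − £5,490.00 = £3,420.03.
At £130.00/mo: 65 payments (last £107.96); total interest £2,937.96.
Payments saved = 75 − 65 = 10.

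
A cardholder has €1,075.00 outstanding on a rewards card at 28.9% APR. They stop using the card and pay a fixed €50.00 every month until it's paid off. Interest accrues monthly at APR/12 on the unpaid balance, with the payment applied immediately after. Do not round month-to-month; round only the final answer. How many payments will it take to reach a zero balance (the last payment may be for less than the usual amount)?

31 months

Monthly rate r = 28.9%/12 = 2.40833% = 0.0240833.
Recurrence: B ← B·(1+r) − €50.00.
Month 1: interest €25.89; balance after payment €1,050.89.
Month 2: interest €25.31; balance after payment €1,026.20.
Closed form: n = −ln(1 − rB₀/P)/ln(1+r) = −ln(0.48221)/ln(1.02408) ≈ 30.649, so the balance reaches zero during payment 31.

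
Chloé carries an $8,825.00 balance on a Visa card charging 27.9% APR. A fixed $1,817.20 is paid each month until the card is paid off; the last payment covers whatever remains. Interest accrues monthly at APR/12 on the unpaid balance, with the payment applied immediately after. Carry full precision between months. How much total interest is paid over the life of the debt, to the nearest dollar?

Monthly rate r = 27.9%/12 = 2.325% = 0.02325.
Payoff takes n = ⌈−ln(1 − rB₀/P)/ln(1+r)⌉ = ⌈5.213⌉ = 6 payments; the last is $390.16.
Total paid = 5·$1,817.20 + $390.16 = $9,476.16.
Total interest = total paid − principal = $9,476.16 − $8,825.00 = $651.16.

$651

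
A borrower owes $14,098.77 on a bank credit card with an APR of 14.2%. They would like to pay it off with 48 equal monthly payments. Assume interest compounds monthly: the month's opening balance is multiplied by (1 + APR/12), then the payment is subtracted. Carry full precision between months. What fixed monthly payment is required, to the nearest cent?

Monthly rate r = 14.2%/12 = 1.18333% = 0.0118333.
Level-payment amortization: P = B₀·r / (1 − (1+r)^(−n)) = 14098.77·0.0118333 / (1 − 1.01183^(−48)).
Denominator 1 − (1+r)^(−48) = 0.431449769.
P = 166.835 / 0.431449769 ≈ 386.69.

$386.69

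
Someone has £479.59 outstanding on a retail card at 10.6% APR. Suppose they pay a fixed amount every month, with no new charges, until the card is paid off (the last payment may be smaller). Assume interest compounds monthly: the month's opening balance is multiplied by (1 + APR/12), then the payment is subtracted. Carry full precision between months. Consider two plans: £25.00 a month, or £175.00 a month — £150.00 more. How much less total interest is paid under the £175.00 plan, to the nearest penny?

£40.06

Monthly rate r = 10.6%/12 = 0.883333% = 0.00883333.
At £25.00/mo: n = ⌈−ln(1 − rB₀/P)/ln(1+r)⌉ = 22 payments (last £2.82); total interest = total paid − £479.59 = £48.23.
At £175.00/mo: 3 payments (last £137.76); total interest £8.17.
Interest saved = £48.23 − £8.17 = £40.06.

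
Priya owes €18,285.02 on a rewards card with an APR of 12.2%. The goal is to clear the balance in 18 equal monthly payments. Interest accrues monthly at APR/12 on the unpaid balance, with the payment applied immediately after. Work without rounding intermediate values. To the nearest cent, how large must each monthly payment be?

€1,116.76

Monthly rate r = 12.2%/12 = 1.01667% = 0.0101667.
Level-payment amortization: P = B₀·r / (1 − (1+r)^(−n)) = 18285.02·0.0101667 / (1 − 1.01017^(−18)).
Denominator 1 − (1+r)^(−18) = 0.166462017.
P = 185.898 / 0.166462017 ≈ 1116.76.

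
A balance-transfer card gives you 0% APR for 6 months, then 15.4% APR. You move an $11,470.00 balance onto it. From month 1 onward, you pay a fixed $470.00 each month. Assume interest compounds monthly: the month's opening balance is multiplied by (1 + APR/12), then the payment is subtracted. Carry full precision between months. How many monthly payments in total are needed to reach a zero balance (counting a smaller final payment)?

28 months

Promo months 1–6 at r₀ = 0%/12 = 0; months 7+ at r₁ = 15.4%/12 = 0.0128333.
After month 6 (no interest yet): B = $11,470.00 − 6·$470.00 = $8,650.00.
Then at r₁ with $470.00/mo: n₂ = −ln(1 − r₁·B/P)/ln(1+r₁) ≈ 21.13 → 22 more payments.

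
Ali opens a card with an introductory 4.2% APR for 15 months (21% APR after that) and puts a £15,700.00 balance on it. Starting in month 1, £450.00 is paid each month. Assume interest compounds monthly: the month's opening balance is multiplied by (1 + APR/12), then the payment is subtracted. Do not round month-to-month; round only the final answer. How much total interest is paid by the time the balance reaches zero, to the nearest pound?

£3,216

Promo months 1–15 at r₀ = 4.2%/12 = 0.0035; months 16+ at r₁ = 21%/12 = 0.0175.
After month 15: iterate B ← B·(1+r₀) − £450.00 for 15 months → £9,626.84.
Then at r₁ with £450.00/mo: n₂ = −ln(1 − r₁·B/P)/ln(1+r₁) ≈ 27.03 → 28 more payments.
Total paid = 42·£450.00 + £15.55 = £18,915.55; interest = £18,915.55 − £15,700.00 = £3,215.55.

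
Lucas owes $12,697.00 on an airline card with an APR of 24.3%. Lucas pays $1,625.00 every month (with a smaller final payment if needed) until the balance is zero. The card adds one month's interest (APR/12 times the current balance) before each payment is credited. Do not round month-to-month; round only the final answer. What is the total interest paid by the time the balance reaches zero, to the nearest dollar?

$1,268

Monthly rate r = 24.3%/12 = 2.025% = 0.02025.
Payoff takes n = ⌈−ln(1 − rB₀/P)/ln(1+r)⌉ = ⌈8.592⌉ = 9 payments; the last is $965.26.
Total paid = 8·$1,625.00 + $965.26 = $13,965.26.
Total interest = total paid − principal = $13,965.26 − $12,697.00 = $1,268.26.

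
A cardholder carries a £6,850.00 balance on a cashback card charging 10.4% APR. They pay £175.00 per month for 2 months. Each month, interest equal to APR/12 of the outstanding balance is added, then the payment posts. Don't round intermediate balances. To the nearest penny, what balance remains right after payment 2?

Monthly rate r = 10.4%/12 = 0.866667% = 0.00866667.
Each month: B ← B·(1+r) − £175.00.
Month 1: interest £59.37; balance after payment £6,734.37.
Month 2: interest £58.36; balance after payment £6,617.73.

£6,617.73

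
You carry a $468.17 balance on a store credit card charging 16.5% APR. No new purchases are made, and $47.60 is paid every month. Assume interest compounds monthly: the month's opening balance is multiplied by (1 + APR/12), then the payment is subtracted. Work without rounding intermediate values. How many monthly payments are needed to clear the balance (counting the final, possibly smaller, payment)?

11 payments

Monthly rate r = 16.5%/12 = 1.375% = 0.01375.
Recurrence: B ← B·(1+r) − $47.60.
Month 1: interest $6.44; balance after payment $427.01.
Month 2: interest $5.87; balance after payment $385.28.
Closed form: n = −ln(1 − rB₀/P)/ln(1+r) = −ln(0.86476)/ln(1.01375) ≈ 10.640, so the balance reaches zero during payment 11.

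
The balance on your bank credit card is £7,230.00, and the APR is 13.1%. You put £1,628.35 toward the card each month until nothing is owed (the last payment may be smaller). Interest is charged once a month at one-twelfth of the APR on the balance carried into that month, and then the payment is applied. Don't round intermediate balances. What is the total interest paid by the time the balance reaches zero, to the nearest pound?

£224

Monthly rate r = 13.1%/12 = 1.09167% = 0.0109167.
Payoff takes n = ⌈−ln(1 − rB₀/P)/ln(1+r)⌉ = ⌈4.576⌉ = 5 payments; the last is £940.24.
Total paid = 4·£1,628.35 + £940.24 = £7,453.64.
Total interest = total paid − principal = £7,453.64 − £7,230.00 = £223.64.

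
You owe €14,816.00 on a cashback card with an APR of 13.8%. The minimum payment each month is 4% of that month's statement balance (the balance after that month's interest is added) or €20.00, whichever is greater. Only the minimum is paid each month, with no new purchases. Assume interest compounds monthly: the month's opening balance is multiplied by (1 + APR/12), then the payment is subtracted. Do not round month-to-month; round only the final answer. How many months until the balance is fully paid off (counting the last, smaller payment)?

Monthly rate r = 13.8%/12 = 1.15% = 0.0115.
While 4% of the post-interest balance exceeds €20.00, each month B ← (B·(1+r))·(1 − 0.04), i.e. B shrinks by the factor (1+r)·0.96 = 0.97104.
This holds for months 1–116. Entering month 117 the balance is €490.05; 4% of the post-interest balance is now below €20.00, so the flat €20.00 minimum applies from here.
From month 117 a fixed €20.00 at rate r clears €490.05 in 29 more payments. Total: 116 + 29 = 145 months.

145 months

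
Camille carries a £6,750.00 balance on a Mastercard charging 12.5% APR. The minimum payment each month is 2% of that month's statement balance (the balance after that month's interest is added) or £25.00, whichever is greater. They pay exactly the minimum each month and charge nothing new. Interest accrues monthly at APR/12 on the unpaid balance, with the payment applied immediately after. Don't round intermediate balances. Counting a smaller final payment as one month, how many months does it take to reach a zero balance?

Monthly rate r = 12.5%/12 = 1.04167% = 0.0104167.
While 2% of the post-interest balance exceeds £25.00, each month B ← (B·(1+r))·(1 − 0.02), i.e. B shrinks by the factor (1+r)·0.98 = 0.99021.
This holds for months 1–173. Entering month 174 the balance is £1,230.27; 2% of the post-interest balance is now below £25.00, so the flat £25.00 minimum applies from here.
From month 174 a fixed £25.00 at rate r clears £1,230.27 in 70 more payments. Total: 173 + 70 = 243 months.

243 months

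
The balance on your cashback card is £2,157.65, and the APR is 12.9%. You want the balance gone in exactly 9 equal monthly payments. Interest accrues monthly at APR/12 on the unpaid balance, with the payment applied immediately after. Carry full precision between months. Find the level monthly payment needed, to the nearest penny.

Monthly rate r = 12.9%/12 = 1.075% = 0.01075.
Level-payment amortization: P = B₀·r / (1 − (1+r)^(−n)) = 2157.65·0.01075 / (1 − 1.01075^(−9)).
Denominator 1 − (1+r)^(−9) = 0.0917482361.
P = 23.1947 / 0.0917482361 ≈ 252.81.

£252.81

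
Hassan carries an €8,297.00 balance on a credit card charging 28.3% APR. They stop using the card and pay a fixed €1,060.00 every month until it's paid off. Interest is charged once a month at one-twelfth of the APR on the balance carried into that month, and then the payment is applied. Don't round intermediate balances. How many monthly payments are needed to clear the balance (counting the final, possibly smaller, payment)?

Monthly rate r = 28.3%/12 = 2.35833% = 0.0235833.
Recurrence: B ← B·(1+r) − €1,060.00.
Month 1: interest €195.67; balance after payment €7,432.67.
Month 2: interest €175.29; balance after payment €6,547.96.
Closed form: n = −ln(1 − rB₀/P)/ln(1+r) = −ln(0.8154)/ln(1.02358) ≈ 8.755, so the balance reaches zero during payment 9.

9 payments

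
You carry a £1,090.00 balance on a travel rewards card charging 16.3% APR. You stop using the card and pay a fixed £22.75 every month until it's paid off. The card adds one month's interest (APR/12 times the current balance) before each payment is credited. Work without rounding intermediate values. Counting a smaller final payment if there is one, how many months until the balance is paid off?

78 payments

Monthly rate r = 16.3%/12 = 1.35833% = 0.0135833.
Recurrence: B ← B·(1+r) − £22.75.
Month 1: interest £14.81; balance after payment £1,082.06.
Month 2: interest £14.70; balance after payment £1,074.00.
Closed form: n = −ln(1 − rB₀/P)/ln(1+r) = −ln(0.34919)/ln(1.01358) ≈ 77.982, so the balance reaches zero during payment 78.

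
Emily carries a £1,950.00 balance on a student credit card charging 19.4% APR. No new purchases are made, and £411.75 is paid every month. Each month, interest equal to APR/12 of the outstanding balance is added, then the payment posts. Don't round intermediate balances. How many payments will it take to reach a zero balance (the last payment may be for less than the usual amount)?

5 payments

Monthly rate r = 19.4%/12 = 1.61667% = 0.0161667.
Recurrence: B ← B·(1+r) − £411.75.
Month 1: interest £31.52; balance after payment £1,569.78.
Month 2: interest £25.38; balance after payment £1,183.40.
Month 3: interest £19.13; balance after payment £790.78.
Month 4: interest £12.78; balance after payment £391.82.
Month 5: interest £6.33; balance after payment £0.00.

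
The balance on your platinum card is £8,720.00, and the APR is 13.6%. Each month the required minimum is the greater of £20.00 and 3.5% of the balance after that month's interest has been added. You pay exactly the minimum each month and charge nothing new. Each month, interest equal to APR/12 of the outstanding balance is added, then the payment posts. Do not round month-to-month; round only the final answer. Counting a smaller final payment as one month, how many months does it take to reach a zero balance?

Monthly rate r = 13.6%/12 = 1.13333% = 0.0113333.
While 3.5% of the post-interest balance exceeds £20.00, each month B ← (B·(1+r))·(1 − 0.035), i.e. B shrinks by the factor (1+r)·0.965 = 0.97594.
This holds for months 1–113. Entering month 114 the balance is £556.11; 3.5% of the post-interest balance is now below £20.00, so the flat £20.00 minimum applies from here.
From month 114 a fixed £20.00 at rate r clears £556.11 in 34 more payments. Total: 113 + 34 = 147 months.

147 months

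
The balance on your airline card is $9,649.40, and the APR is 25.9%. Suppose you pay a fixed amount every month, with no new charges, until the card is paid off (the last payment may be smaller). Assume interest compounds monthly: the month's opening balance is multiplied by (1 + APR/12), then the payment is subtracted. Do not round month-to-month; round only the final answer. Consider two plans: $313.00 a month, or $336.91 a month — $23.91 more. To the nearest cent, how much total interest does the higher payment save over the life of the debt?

Monthly rate r = 25.9%/12 = 2.15833% = 0.0215833.
At $313.00/mo: n = ⌈−ln(1 − rB₀/P)/ln(1+r)⌉ = 52 payments (last $84.83); total interest = total paid − $9,649.40 = $6,398.43.
At $336.91/mo: 46 payments (last $29.50); total interest $5,541.05.
Interest saved = $6,398.43 − $5,541.05 = $857.38.

$857.38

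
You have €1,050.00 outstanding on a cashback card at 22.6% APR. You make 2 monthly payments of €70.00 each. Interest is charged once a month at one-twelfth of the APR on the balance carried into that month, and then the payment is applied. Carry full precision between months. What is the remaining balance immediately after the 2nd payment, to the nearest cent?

€948.60

Monthly rate r = 22.6%/12 = 1.88333% = 0.0188333.
Each month: B ← B·(1+r) − €70.00.
Month 1: interest €19.78; balance after payment €999.78.
Month 2: interest €18.83; balance after payment €948.60.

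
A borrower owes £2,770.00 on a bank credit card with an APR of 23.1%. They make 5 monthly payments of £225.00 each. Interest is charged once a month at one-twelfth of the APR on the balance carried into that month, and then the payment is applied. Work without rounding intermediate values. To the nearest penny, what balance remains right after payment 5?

£1,877.92

Monthly rate r = 23.1%/12 = 1.925% = 0.01925.
Each month: B ← B·(1+r) − £225.00.
Month 1: interest £53.32; balance after payment £2,598.32.
Month 2: interest £50.02; balance after payment £2,423.34.
Month 3: interest £46.65; balance after payment £2,244.99.
Month 4: interest £43.22; balance after payment £2,063.21.
Month 5: interest £39.72; balance after payment £1,877.92.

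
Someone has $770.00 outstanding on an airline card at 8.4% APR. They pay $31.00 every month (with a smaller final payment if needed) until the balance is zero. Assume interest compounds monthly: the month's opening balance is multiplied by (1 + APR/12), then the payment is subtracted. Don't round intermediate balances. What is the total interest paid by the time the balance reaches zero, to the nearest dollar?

Monthly rate r = 8.4%/12 = 0.7% = 0.007.
Payoff takes n = ⌈−ln(1 − rB₀/P)/ln(1+r)⌉ = ⌈27.382⌉ = 28 payments; the last is $11.86.
Total paid = 27·$31.00 + $11.86 = $848.86.
Total interest = total paid − principal = $848.86 − $770.00 = $78.86.

$79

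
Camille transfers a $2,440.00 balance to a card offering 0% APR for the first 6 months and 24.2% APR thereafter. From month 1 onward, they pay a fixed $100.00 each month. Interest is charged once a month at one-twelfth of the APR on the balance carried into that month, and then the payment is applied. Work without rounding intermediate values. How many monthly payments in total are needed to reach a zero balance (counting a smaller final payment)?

Promo months 1–6 at r₀ = 0%/12 = 0; months 7+ at r₁ = 24.2%/12 = 0.0201667.
After month 6 (no interest yet): B = $2,440.00 − 6·$100.00 = $1,840.00.
Then at r₁ with $100.00/mo: n₂ = −ln(1 − r₁·B/P)/ln(1+r₁) ≈ 23.23 → 24 more payments.

30 payments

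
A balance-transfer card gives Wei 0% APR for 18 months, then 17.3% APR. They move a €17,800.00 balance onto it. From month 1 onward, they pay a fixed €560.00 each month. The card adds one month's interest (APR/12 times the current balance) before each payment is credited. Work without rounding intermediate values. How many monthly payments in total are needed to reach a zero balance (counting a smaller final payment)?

Promo months 1–18 at r₀ = 0%/12 = 0; months 19+ at r₁ = 17.3%/12 = 0.0144167.
After month 18 (no interest yet): B = €17,800.00 − 18·€560.00 = €7,720.00.
Then at r₁ with €560.00/mo: n₂ = −ln(1 − r₁·B/P)/ln(1+r₁) ≈ 15.48 → 16 more payments.

34 months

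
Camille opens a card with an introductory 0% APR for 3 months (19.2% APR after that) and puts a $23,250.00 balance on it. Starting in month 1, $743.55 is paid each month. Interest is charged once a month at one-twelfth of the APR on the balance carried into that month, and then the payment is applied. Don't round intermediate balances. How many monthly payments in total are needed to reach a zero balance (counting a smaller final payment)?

41 months

Promo months 1–3 at r₀ = 0%/12 = 0; months 4+ at r₁ = 19.2%/12 = 0.016.
After month 3 (no interest yet): B = $23,250.00 − 3·$743.55 = $21,019.35.
Then at r₁ with $743.55/mo: n₂ = −ln(1 − r₁·B/P)/ln(1+r₁) ≈ 37.93 → 38 more payments.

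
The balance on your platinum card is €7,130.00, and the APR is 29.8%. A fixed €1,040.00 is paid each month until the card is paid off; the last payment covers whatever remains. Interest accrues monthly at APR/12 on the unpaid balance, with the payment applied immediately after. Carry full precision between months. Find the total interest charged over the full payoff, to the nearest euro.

€786

Monthly rate r = 29.8%/12 = 2.48333% = 0.0248333.
Payoff takes n = ⌈−ln(1 − rB₀/P)/ln(1+r)⌉ = ⌈7.608⌉ = 8 payments; the last is €635.72.
Total paid = 7·€1,040.00 + €635.72 = €7,915.72.
Total interest = total paid − principal = €7,915.72 − €7,130.00 = €785.72.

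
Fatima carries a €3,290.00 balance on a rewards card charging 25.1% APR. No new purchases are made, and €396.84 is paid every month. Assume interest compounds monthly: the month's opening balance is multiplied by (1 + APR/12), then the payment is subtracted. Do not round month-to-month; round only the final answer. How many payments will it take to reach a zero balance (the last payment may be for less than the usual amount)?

Monthly rate r = 25.1%/12 = 2.09167% = 0.0209167.
Recurrence: B ← B·(1+r) − €396.84.
Month 1: interest €68.82; balance after payment €2,961.98.
Month 2: interest €61.95; balance after payment €2,627.09.
Closed form: n = −ln(1 − rB₀/P)/ln(1+r) = −ln(0.82659)/ln(1.02092) ≈ 9.200, so the balance reaches zero during payment 10.

10 months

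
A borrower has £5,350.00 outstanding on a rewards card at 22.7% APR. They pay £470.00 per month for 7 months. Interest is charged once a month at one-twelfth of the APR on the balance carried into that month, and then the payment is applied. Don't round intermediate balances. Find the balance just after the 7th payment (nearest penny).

Monthly rate r = 22.7%/12 = 1.89167% = 0.0189167.
Each month: B ← B·(1+r) − £470.00.
Month 1: interest £101.20; balance after payment £4,981.20.
Month 2: interest £94.23; balance after payment £4,605.43.
Month 3: interest £87.12; balance after payment £4,222.55.
Month 4: interest £79.88; balance after payment £3,832.43.
Month 5: interest £72.50; balance after payment £3,434.92.
Month 6: interest £64.98; balance after payment £3,029.90.
Month 7: interest £57.32; balance after payment £2,617.22.

£2,617.22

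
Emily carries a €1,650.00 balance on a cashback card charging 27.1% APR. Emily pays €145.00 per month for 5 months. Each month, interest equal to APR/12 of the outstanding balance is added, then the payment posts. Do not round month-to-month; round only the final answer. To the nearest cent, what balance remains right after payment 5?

Monthly rate r = 27.1%/12 = 2.25833% = 0.0225833.
Each month: B ← B·(1+r) − €145.00.
Month 1: interest €37.26; balance after payment €1,542.26.
Month 2: interest €34.83; balance after payment €1,432.09.
Month 3: interest €32.34; balance after payment €1,319.43.
Month 4: interest €29.80; balance after payment €1,204.23.
Month 5: interest €27.20; balance after payment €1,086.43.

€1,086.43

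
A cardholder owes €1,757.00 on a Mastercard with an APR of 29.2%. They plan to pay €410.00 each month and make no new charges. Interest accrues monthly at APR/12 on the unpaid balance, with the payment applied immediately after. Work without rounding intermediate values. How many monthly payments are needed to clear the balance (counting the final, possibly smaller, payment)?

5 payments

Monthly rate r = 29.2%/12 = 2.43333% = 0.0243333.
Recurrence: B ← B·(1+r) − €410.00.
Month 1: interest €42.75; balance after payment €1,389.75.
Month 2: interest €33.82; balance after payment €1,013.57.
Month 3: interest €24.66; balance after payment €628.23.
Month 4: interest €15.29; balance after payment €233.52.
Month 5: interest €5.68; balance after payment €0.00.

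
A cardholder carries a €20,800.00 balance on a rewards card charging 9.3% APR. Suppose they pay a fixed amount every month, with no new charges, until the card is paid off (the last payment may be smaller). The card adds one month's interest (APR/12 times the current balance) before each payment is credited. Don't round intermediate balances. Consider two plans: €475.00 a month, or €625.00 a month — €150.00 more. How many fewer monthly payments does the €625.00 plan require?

Monthly rate r = 9.3%/12 = 0.775% = 0.00775.
At €475.00/mo: n = ⌈−ln(1 − rB₀/P)/ln(1+r)⌉ = 54 payments (last €332.17); total interest = total paid − €20,800.00 = €4,707.17.
At €625.00/mo: 39 payments (last €399.96); total interest €3,349.96.
Payments saved = 54 − 39 = 15.

15 fewer payments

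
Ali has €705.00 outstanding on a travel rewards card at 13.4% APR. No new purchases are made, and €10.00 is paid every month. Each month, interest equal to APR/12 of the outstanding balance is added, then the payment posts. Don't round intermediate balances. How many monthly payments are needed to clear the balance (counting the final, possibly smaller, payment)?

140 payments

Monthly rate r = 13.4%/12 = 1.11667% = 0.0111667.
Recurrence: B ← B·(1+r) − €10.00.
Month 1: interest €7.87; balance after payment €702.87.
Month 2: interest €7.85; balance after payment €700.72.
Closed form: n = −ln(1 − rB₀/P)/ln(1+r) = −ln(0.21275)/ln(1.01117) ≈ 139.367, so the balance reaches zero during payment 140.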